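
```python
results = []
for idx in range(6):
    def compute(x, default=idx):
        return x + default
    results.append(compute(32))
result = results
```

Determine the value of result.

Step 1: Default argument default=idx is evaluated at function definition time.
Step 2: Each iteration creates compute with default = current idx value.
Step 3: compute(32) returns 32 + default. results = [32, 33, 34, 35, 36, 37]

The answer is [32, 33, 34, 35, 36, 37].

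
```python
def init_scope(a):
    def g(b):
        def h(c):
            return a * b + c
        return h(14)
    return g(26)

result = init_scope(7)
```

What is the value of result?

Step 1: a = 7, b = 26, c = 14.
Step 2: h() computes a * b + c = 7 * 26 + 14 = 196.
Step 3: result = 196

The answer is 196.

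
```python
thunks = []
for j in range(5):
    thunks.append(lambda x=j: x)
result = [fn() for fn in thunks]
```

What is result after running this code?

Step 1: Default arg x=j captures j at each iteration.
Step 2: Each lambda has its own default: 0, 1, ..., 4.
Step 3: result = [0, 1, 2, 3, 4]

The answer is [0, 1, 2, 3, 4].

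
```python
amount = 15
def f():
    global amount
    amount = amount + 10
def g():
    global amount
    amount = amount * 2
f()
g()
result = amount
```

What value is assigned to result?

Step 1: amount = 15.
Step 2: f() adds 10: amount = 15 + 10 = 25.
Step 3: g() doubles: amount = 25 * 2 = 50.
Step 4: result = 50

The answer is 50.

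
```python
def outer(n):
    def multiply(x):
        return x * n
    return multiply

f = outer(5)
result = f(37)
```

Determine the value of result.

Step 1: outer(5) returns multiply closure with n = 5.
Step 2: f(37) computes 37 * 5 = 185.
Step 3: result = 185

The answer is 185.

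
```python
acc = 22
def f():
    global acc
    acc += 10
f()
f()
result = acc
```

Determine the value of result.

Step 1: acc = 22.
Step 2: First f(): acc = 22 + 10 = 32.
Step 3: Second f(): acc = 32 + 10 = 42. result = 42

The answer is 42.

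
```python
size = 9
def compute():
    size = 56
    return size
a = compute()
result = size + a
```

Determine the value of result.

Step 1: Global size = 9. compute() returns local size = 56.
Step 2: a = 56. Global size still = 9.
Step 3: result = 9 + 56 = 65

The answer is 65.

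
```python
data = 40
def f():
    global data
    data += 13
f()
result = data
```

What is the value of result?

Step 1: data = 40 globally.
Step 2: f() modifies global data: data += 13 = 53.
Step 3: result = 53

The answer is 53.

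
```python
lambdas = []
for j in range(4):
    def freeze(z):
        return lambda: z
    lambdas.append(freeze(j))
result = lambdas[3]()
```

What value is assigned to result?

Step 1: freeze(j) creates a new scope capturing z = j at call time.
Step 2: lambdas[3] = freeze(3), so its lambda captures z = 3.
Step 3: result = 3 (closure factory fixes late binding)

The answer is 3.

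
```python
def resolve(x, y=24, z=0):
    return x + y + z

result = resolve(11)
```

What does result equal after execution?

Step 1: resolve(11) uses defaults y = 24, z = 0.
Step 2: Returns 11 + 24 + 0 = 35.
Step 3: result = 35

The answer is 35.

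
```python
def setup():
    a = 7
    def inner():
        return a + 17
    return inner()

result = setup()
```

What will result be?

Step 1: setup() defines a = 7.
Step 2: inner() reads a = 7 from enclosing scope, returns 7 + 17 = 24.
Step 3: result = 24

The answer is 24.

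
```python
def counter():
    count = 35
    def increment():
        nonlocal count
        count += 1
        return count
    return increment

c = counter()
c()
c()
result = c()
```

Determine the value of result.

Step 1: counter() creates closure with count = 35.
Step 2: Each c() call increments count via nonlocal. After 3 calls: 35 + 3 = 38.
Step 3: result = 38

The answer is 38.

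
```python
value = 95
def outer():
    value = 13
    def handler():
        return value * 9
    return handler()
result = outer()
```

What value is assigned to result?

Step 1: outer() shadows global value with value = 13.
Step 2: handler() finds value = 13 in enclosing scope, computes 13 * 9 = 117.
Step 3: result = 117

The answer is 117.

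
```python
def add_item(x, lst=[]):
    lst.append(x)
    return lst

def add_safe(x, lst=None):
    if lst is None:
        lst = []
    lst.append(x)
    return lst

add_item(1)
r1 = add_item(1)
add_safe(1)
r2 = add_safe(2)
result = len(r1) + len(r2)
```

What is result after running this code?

Step 1: add_item shares mutable default: after 2 calls, lst = [1, 1], len = 2.
Step 2: add_safe creates fresh list each time: r2 = [2], len = 1.
Step 3: result = 2 + 1 = 3

The answer is 3.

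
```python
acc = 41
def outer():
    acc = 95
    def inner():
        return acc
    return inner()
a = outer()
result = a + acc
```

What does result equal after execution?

Step 1: outer() has local acc = 95. inner() reads from enclosing.
Step 2: outer() returns 95. Global acc = 41 unchanged.
Step 3: result = 95 + 41 = 136

The answer is 136.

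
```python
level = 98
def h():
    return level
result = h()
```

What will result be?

Step 1: level = 98 is defined in the global scope.
Step 2: h() looks up level. No local level exists, so Python checks the global scope via LEGB rule and finds level = 98.
Step 3: result = 98

The answer is 98.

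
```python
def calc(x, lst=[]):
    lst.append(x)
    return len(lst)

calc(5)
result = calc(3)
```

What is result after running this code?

Step 1: Mutable default list persists between calls.
Step 2: First call: lst = [5], len = 1. Second call: lst = [5, 3], len = 2.
Step 3: result = 2

The answer is 2.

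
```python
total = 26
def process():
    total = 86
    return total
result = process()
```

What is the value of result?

Step 1: Global total = 26.
Step 2: process() creates local total = 86, shadowing the global.
Step 3: Returns local total = 86. result = 86

The answer is 86.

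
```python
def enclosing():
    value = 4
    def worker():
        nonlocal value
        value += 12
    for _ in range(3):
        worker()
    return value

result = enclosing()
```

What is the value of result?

Step 1: value = 4.
Step 2: worker() is called 3 times in a loop, each adding 12 via nonlocal.
Step 3: value = 4 + 12 * 3 = 40

The answer is 40.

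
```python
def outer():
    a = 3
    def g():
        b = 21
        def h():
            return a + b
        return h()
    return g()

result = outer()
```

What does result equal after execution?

Step 1: outer() defines a = 3. g() defines b = 21.
Step 2: h() accesses both from enclosing scopes: a = 3, b = 21.
Step 3: result = 3 + 21 = 24

The answer is 24.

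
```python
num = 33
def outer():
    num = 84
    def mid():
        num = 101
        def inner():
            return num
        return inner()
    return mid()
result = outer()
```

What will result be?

Step 1: Three levels of shadowing: global 33, outer 84, mid 101.
Step 2: inner() finds num = 101 in enclosing mid() scope.
Step 3: result = 101

The answer is 101.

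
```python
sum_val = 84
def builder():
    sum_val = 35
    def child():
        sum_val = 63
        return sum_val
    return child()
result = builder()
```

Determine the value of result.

Step 1: Three scopes define sum_val: global (84), builder (35), child (63).
Step 2: child() has its own local sum_val = 63, which shadows both enclosing and global.
Step 3: result = 63 (local wins in LEGB)

The answer is 63.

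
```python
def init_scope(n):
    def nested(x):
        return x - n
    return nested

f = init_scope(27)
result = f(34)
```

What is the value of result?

Step 1: init_scope(27) creates a closure capturing n = 27.
Step 2: f(34) computes 34 - 27 = 7.
Step 3: result = 7

The answer is 7.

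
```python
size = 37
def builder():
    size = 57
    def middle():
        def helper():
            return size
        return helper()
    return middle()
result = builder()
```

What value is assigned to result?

Step 1: builder() defines size = 57. middle() and helper() have no local size.
Step 2: helper() checks local (none), enclosing middle() (none), enclosing builder() and finds size = 57.
Step 3: result = 57

The answer is 57.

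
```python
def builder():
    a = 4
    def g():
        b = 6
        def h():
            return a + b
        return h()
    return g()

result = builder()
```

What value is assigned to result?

Step 1: builder() defines a = 4. g() defines b = 6.
Step 2: h() accesses both from enclosing scopes: a = 4, b = 6.
Step 3: result = 4 + 6 = 10

The answer is 10.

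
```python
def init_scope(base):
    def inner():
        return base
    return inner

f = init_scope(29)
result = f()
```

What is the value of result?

Step 1: init_scope(29) creates closure capturing base = 29.
Step 2: f() returns the captured base = 29.
Step 3: result = 29

The answer is 29.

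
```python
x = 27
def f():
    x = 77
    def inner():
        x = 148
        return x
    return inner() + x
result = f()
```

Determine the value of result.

Step 1: f() has local x = 77. inner() has local x = 148.
Step 2: inner() returns its local x = 148.
Step 3: f() returns 148 + its own x (77) = 225

The answer is 225.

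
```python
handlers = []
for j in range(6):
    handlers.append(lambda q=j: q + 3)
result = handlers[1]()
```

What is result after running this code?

Step 1: Default argument q=j captures j's value at definition time.
Step 2: handlers[1] was defined when j = 1, so q defaults to 1.
Step 3: result = 1 + 3 = 4 (default arg fixes the late binding issue)

The answer is 4.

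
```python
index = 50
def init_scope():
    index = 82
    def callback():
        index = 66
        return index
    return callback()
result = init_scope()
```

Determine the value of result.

Step 1: Three scopes define index: global (50), init_scope (82), callback (66).
Step 2: callback() has its own local index = 66, which shadows both enclosing and global.
Step 3: result = 66 (local wins in LEGB)

The answer is 66.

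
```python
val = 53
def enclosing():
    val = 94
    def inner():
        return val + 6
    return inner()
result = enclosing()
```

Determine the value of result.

Step 1: enclosing() shadows global val with val = 94.
Step 2: inner() finds val = 94 in enclosing scope, computes 94 + 6 = 100.
Step 3: result = 100

The answer is 100.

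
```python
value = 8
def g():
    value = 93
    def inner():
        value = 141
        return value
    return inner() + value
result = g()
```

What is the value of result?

Step 1: g() has local value = 93. inner() has local value = 141.
Step 2: inner() returns its local value = 141.
Step 3: g() returns 141 + its own value (93) = 234

The answer is 234.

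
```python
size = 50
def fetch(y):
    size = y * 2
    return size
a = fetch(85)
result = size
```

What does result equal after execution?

Step 1: Global size = 50.
Step 2: fetch(85) creates local size = 85 * 2 = 170.
Step 3: Global size unchanged because no global keyword. result = 50

The answer is 50.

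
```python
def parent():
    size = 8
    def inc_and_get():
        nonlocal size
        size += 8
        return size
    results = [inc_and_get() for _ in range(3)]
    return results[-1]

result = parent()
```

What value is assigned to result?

Step 1: size = 8.
Step 2: Three calls to inc_and_get(), each adding 8.
Step 3: Last value = 8 + 8 * 3 = 32

The answer is 32.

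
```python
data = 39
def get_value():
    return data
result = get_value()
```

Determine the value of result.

Step 1: data = 39 is defined in the global scope.
Step 2: get_value() looks up data. No local data exists, so Python checks the global scope via LEGB rule and finds data = 39.
Step 3: result = 39

The answer is 39.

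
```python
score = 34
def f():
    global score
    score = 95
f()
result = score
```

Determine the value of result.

Step 1: score = 34 globally.
Step 2: f() declares global score and sets it to 95.
Step 3: After f(), global score = 95. result = 95

The answer is 95.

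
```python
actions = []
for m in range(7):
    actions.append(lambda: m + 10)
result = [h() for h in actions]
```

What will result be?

Step 1: All lambdas capture m by reference. After the loop, m = 6.
Step 2: Each call returns 6 + 10 = 16.
Step 3: result = [16, 16, 16, 16, 16, 16, 16]

The answer is [16, 16, 16, 16, 16, 16, 16].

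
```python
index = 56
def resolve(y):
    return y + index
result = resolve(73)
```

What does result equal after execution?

Step 1: index = 56 is defined globally.
Step 2: resolve(73) uses parameter y = 73 and looks up index from global scope = 56.
Step 3: result = 73 + 56 = 129

The answer is 129.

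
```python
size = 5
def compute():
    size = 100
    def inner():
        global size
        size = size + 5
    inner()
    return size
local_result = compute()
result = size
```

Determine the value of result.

Step 1: Global size = 5. compute() creates local size = 100.
Step 2: inner() declares global size and adds 5: global size = 5 + 5 = 10.
Step 3: compute() returns its local size = 100 (unaffected by inner).
Step 4: result = global size = 10

The answer is 10.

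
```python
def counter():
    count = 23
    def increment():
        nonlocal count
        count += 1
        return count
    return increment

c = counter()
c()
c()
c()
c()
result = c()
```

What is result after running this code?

Step 1: counter() creates closure with count = 23.
Step 2: Each c() call increments count via nonlocal. After 5 calls: 23 + 5 = 28.
Step 3: result = 28

The answer is 28.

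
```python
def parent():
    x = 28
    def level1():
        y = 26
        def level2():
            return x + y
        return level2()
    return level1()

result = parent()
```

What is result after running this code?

Step 1: x = 28 in parent. y = 26 in level1.
Step 2: level2() reads x = 28 and y = 26 from enclosing scopes.
Step 3: result = 28 + 26 = 54

The answer is 54.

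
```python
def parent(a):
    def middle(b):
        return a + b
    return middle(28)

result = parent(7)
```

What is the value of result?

Step 1: parent(7) passes a = 7.
Step 2: middle(28) has b = 28, reads a = 7 from enclosing.
Step 3: result = 7 + 28 = 35

The answer is 35.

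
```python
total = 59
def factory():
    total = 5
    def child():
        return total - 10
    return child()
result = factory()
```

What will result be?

Step 1: factory() shadows global total with total = 5.
Step 2: child() finds total = 5 in enclosing scope, computes 5 - 10 = -5.
Step 3: result = -5

The answer is -5.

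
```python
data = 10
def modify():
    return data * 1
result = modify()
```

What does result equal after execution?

Step 1: data = 10 is defined globally.
Step 2: modify() looks up data from global scope = 10, then computes 10 * 1 = 10.
Step 3: result = 10

The answer is 10.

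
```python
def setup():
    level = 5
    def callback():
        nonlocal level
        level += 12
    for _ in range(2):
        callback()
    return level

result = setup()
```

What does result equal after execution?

Step 1: level = 5.
Step 2: callback() is called 2 times in a loop, each adding 12 via nonlocal.
Step 3: level = 5 + 12 * 2 = 29

The answer is 29.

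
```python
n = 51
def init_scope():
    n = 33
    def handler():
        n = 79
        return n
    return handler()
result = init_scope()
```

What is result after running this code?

Step 1: Three scopes define n: global (51), init_scope (33), handler (79).
Step 2: handler() has its own local n = 79, which shadows both enclosing and global.
Step 3: result = 79 (local wins in LEGB)

The answer is 79.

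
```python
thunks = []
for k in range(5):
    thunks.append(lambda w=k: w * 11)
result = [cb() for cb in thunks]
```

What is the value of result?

Step 1: Default arg w=k captures k at each iteration.
Step 2: thunks[k] has w defaulting to k, returns k * 11.
Step 3: result = [0, 11, 22, 33, 44]

The answer is [0, 11, 22, 33, 44].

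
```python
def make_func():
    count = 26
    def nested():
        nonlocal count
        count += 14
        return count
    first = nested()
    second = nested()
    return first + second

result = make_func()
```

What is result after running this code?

Step 1: count starts at 26.
Step 2: First call: count = 26 + 14 = 40, returns 40.
Step 3: Second call: count = 40 + 14 = 54, returns 54.
Step 4: result = 40 + 54 = 94

The answer is 94.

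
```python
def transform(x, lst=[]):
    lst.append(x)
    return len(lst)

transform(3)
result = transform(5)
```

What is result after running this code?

Step 1: Mutable default list persists between calls.
Step 2: First call: lst = [3], len = 1. Second call: lst = [3, 5], len = 2.
Step 3: result = 2

The answer is 2.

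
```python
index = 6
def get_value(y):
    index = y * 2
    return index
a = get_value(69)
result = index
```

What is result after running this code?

Step 1: Global index = 6.
Step 2: get_value(69) creates local index = 69 * 2 = 138.
Step 3: Global index unchanged because no global keyword. result = 6

The answer is 6.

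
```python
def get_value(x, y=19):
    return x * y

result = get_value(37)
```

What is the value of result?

Step 1: get_value(37) uses default y = 19.
Step 2: Returns 37 * 19 = 703.
Step 3: result = 703

The answer is 703.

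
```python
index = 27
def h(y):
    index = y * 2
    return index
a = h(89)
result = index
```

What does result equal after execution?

Step 1: Global index = 27.
Step 2: h(89) creates local index = 89 * 2 = 178.
Step 3: Global index unchanged because no global keyword. result = 27

The answer is 27.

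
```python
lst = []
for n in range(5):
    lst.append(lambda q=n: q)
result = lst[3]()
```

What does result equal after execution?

Step 1: Default argument q=n captures n's value at each iteration.
Step 2: lst[3] captured q = 3 when n was 3.
Step 3: result = 3

The answer is 3.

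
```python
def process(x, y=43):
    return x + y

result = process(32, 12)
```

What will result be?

Step 1: process(32, 12) overrides default y with 12.
Step 2: Returns 32 + 12 = 44.
Step 3: result = 44

The answer is 44.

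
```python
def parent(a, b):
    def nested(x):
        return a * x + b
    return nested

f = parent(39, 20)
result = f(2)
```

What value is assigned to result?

Step 1: parent(39, 20) captures a = 39, b = 20.
Step 2: f(2) computes 39 * 2 + 20 = 98.
Step 3: result = 98

The answer is 98.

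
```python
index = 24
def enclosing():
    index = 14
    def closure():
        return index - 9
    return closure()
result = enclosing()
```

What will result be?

Step 1: enclosing() shadows global index with index = 14.
Step 2: closure() finds index = 14 in enclosing scope, computes 14 - 9 = 5.
Step 3: result = 5

The answer is 5.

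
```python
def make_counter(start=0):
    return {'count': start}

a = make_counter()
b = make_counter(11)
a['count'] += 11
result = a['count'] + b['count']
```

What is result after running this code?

Step 1: make_counter() returns a new dict each call (immutable default 0).
Step 2: a = {'count': 0}, b = {'count': 11}.
Step 3: a['count'] += 11 = 11. result = 11 + 11 = 22

The answer is 22.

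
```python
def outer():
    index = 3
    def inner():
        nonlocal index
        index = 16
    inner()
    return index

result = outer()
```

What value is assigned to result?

Step 1: outer() sets index = 3.
Step 2: inner() uses nonlocal to reassign index = 16.
Step 3: result = 16

The answer is 16.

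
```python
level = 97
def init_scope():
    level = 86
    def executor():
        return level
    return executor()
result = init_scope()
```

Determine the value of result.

Step 1: level = 97 globally, but init_scope() defines level = 86 locally.
Step 2: executor() looks up level. Not in local scope, so checks enclosing scope (init_scope) and finds level = 86.
Step 3: result = 86

The answer is 86.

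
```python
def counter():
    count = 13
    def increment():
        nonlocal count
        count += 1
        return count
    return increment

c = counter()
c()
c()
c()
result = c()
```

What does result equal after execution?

Step 1: counter() creates closure with count = 13.
Step 2: Each c() call increments count via nonlocal. After 4 calls: 13 + 4 = 17.
Step 3: result = 17

The answer is 17.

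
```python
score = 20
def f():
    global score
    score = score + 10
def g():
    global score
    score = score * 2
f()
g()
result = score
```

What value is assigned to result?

Step 1: score = 20.
Step 2: f() adds 10: score = 20 + 10 = 30.
Step 3: g() doubles: score = 30 * 2 = 60.
Step 4: result = 60

The answer is 60.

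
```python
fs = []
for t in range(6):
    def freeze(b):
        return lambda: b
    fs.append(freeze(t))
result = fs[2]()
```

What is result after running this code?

Step 1: freeze(t) creates a new scope capturing b = t at call time.
Step 2: fs[2] = freeze(2), so its lambda captures b = 2.
Step 3: result = 2 (closure factory fixes late binding)

The answer is 2.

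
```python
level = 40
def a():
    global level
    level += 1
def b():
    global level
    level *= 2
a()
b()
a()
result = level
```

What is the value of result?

Step 1: level = 40.
Step 2: a(): level = 40 + 1 = 41.
Step 3: b(): level = 41 * 2 = 82.
Step 4: a(): level = 82 + 1 = 83

The answer is 83.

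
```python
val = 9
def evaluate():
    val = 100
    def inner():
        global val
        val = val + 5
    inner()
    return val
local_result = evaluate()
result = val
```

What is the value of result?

Step 1: Global val = 9. evaluate() creates local val = 100.
Step 2: inner() declares global val and adds 5: global val = 9 + 5 = 14.
Step 3: evaluate() returns its local val = 100 (unaffected by inner).
Step 4: result = global val = 14

The answer is 14.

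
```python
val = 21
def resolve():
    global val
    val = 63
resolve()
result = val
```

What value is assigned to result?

Step 1: val = 21 globally.
Step 2: resolve() declares global val and sets it to 63.
Step 3: After resolve(), global val = 63. result = 63

The answer is 63.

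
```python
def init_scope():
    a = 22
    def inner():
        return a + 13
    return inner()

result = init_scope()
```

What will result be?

Step 1: init_scope() defines a = 22.
Step 2: inner() reads a = 22 from enclosing scope, returns 22 + 13 = 35.
Step 3: result = 35

The answer is 35.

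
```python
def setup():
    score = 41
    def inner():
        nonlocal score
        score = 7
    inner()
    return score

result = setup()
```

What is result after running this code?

Step 1: setup() sets score = 41.
Step 2: inner() uses nonlocal to reassign score = 7.
Step 3: result = 7

The answer is 7.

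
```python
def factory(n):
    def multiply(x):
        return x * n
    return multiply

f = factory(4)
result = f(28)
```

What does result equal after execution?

Step 1: factory(4) returns multiply closure with n = 4.
Step 2: f(28) computes 28 * 4 = 112.
Step 3: result = 112

The answer is 112.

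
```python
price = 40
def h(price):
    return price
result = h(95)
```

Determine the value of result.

Step 1: Global price = 40.
Step 2: h(95) takes parameter price = 95, which shadows the global.
Step 3: result = 95

The answer is 95.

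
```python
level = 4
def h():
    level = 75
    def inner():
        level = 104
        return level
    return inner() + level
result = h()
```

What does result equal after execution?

Step 1: h() has local level = 75. inner() has local level = 104.
Step 2: inner() returns its local level = 104.
Step 3: h() returns 104 + its own level (75) = 179

The answer is 179.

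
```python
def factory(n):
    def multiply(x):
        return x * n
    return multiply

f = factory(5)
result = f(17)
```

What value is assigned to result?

Step 1: factory(5) returns multiply closure with n = 5.
Step 2: f(17) computes 17 * 5 = 85.
Step 3: result = 85

The answer is 85.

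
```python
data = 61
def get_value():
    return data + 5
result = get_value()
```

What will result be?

Step 1: data = 61 is defined globally.
Step 2: get_value() looks up data from global scope = 61, then computes 61 + 5 = 66.
Step 3: result = 66

The answer is 66.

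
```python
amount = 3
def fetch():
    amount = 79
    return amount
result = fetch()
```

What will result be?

Step 1: Global amount = 3.
Step 2: fetch() creates local amount = 79, shadowing the global.
Step 3: Returns local amount = 79. result = 79

The answer is 79.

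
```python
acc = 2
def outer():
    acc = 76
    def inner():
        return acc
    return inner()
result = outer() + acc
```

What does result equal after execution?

Step 1: Global acc = 2. outer() shadows with acc = 76.
Step 2: inner() returns enclosing acc = 76. outer() = 76.
Step 3: result = 76 + global acc (2) = 78

The answer is 78.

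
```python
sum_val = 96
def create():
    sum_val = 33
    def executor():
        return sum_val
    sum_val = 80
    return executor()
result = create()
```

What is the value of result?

Step 1: create() sets sum_val = 33, then later sum_val = 80.
Step 2: executor() is called after sum_val is reassigned to 80. Closures capture variables by reference, not by value.
Step 3: result = 80

The answer is 80.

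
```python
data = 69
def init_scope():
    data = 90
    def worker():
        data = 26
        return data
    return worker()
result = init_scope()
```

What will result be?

Step 1: Three scopes define data: global (69), init_scope (90), worker (26).
Step 2: worker() has its own local data = 26, which shadows both enclosing and global.
Step 3: result = 26 (local wins in LEGB)

The answer is 26.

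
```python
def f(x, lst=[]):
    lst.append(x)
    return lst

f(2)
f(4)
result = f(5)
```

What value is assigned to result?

Step 1: Mutable default argument gotcha! The list [] is created once.
Step 2: Each call appends to the SAME list: [2], [2, 4], [2, 4, 5].
Step 3: result = [2, 4, 5]

The answer is [2, 4, 5].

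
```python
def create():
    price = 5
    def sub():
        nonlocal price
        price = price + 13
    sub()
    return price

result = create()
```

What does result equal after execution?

Step 1: create() sets price = 5.
Step 2: sub() uses nonlocal to modify price in create's scope: price = 5 + 13 = 18.
Step 3: create() returns the modified price = 18

The answer is 18.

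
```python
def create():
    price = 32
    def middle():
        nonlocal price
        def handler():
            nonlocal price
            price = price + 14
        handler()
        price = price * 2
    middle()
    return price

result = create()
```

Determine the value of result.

Step 1: price = 32.
Step 2: handler() adds 14: price = 32 + 14 = 46.
Step 3: middle() doubles: price = 46 * 2 = 92.
Step 4: result = 92

The answer is 92.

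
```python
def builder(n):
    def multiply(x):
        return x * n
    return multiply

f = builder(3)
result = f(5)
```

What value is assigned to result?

Step 1: builder(3) returns multiply closure with n = 3.
Step 2: f(5) computes 5 * 3 = 15.
Step 3: result = 15

The answer is 15.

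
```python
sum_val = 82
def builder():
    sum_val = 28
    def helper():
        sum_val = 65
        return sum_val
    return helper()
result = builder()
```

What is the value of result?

Step 1: Three scopes define sum_val: global (82), builder (28), helper (65).
Step 2: helper() has its own local sum_val = 65, which shadows both enclosing and global.
Step 3: result = 65 (local wins in LEGB)

The answer is 65.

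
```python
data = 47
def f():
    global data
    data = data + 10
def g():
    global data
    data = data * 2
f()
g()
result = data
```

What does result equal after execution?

Step 1: data = 47.
Step 2: f() adds 10: data = 47 + 10 = 57.
Step 3: g() doubles: data = 57 * 2 = 114.
Step 4: result = 114

The answer is 114.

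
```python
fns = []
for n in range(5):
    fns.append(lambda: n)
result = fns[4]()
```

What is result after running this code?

Step 1: The loop creates 5 lambdas, all referencing the same variable n.
Step 2: After the loop, n = 4 (final value).
Step 3: fns[4]() looks up n at call time and finds 4. This is the late binding gotcha. result = 4

The answer is 4.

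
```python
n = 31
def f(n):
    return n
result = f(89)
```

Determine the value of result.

Step 1: Global n = 31.
Step 2: f(89) takes parameter n = 89, which shadows the global.
Step 3: result = 89

The answer is 89.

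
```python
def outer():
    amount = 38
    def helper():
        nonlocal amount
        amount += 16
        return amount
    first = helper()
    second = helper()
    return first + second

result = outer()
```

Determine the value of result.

Step 1: amount starts at 38.
Step 2: First call: amount = 38 + 16 = 54, returns 54.
Step 3: Second call: amount = 54 + 16 = 70, returns 70.
Step 4: result = 54 + 70 = 124

The answer is 124.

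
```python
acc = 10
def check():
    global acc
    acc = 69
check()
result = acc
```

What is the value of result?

Step 1: acc = 10 globally.
Step 2: check() declares global acc and sets it to 69.
Step 3: After check(), global acc = 69. result = 69

The answer is 69.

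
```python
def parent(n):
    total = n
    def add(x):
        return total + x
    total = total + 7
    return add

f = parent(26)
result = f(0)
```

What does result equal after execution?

Step 1: parent(26) sets total = 26, then total = 26 + 7 = 33.
Step 2: Closures capture by reference, so add sees total = 33.
Step 3: f(0) returns 33 + 0 = 33

The answer is 33.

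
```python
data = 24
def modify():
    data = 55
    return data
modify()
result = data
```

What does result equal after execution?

Step 1: Global data = 24.
Step 2: modify() creates local data = 55 (shadow, not modification).
Step 3: After modify() returns, global data is unchanged. result = 24

The answer is 24.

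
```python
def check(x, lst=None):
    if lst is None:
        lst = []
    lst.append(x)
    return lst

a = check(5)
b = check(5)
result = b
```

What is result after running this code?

Step 1: None default with guard creates a NEW list each call.
Step 2: a = [5] (fresh list). b = [5] (another fresh list).
Step 3: result = [5] (this is the fix for mutable default)

The answer is [5].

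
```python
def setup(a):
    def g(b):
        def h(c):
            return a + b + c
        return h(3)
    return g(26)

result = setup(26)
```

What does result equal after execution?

Step 1: a = 26, b = 26, c = 3 across three nested scopes.
Step 2: h() accesses all three via LEGB rule.
Step 3: result = 26 + 26 + 3 = 55

The answer is 55.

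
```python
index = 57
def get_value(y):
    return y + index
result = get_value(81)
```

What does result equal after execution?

Step 1: index = 57 is defined globally.
Step 2: get_value(81) uses parameter y = 81 and looks up index from global scope = 57.
Step 3: result = 81 + 57 = 138

The answer is 138.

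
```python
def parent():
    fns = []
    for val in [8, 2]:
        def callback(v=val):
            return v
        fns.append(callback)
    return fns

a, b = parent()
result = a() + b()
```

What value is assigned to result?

Step 1: Default argument v=val captures val at each iteration.
Step 2: a() returns 8 (captured at first iteration), b() returns 2 (captured at second).
Step 3: result = 8 + 2 = 10

The answer is 10.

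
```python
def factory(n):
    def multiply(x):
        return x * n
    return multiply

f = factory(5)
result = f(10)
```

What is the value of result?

Step 1: factory(5) returns multiply closure with n = 5.
Step 2: f(10) computes 10 * 5 = 50.
Step 3: result = 50

The answer is 50.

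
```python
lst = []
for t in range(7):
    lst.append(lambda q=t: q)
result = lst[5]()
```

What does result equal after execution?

Step 1: Default argument q=t captures t's value at each iteration.
Step 2: lst[5] captured q = 5 when t was 5.
Step 3: result = 5

The answer is 5.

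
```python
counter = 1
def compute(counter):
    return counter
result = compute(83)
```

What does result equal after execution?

Step 1: Global counter = 1.
Step 2: compute(83) takes parameter counter = 83, which shadows the global.
Step 3: result = 83

The answer is 83.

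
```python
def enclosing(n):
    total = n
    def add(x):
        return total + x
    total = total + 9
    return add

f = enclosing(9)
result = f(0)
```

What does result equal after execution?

Step 1: enclosing(9) sets total = 9, then total = 9 + 9 = 18.
Step 2: Closures capture by reference, so add sees total = 18.
Step 3: f(0) returns 18 + 0 = 18

The answer is 18.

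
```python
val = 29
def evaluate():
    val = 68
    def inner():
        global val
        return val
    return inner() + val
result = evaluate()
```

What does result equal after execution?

Step 1: Global val = 29. evaluate() shadows with local val = 68.
Step 2: inner() uses global keyword, so inner() returns global val = 29.
Step 3: evaluate() returns 29 + 68 = 97

The answer is 97.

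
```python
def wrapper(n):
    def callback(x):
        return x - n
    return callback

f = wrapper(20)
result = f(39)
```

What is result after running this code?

Step 1: wrapper(20) creates a closure capturing n = 20.
Step 2: f(39) computes 39 - 20 = 19.
Step 3: result = 19

The answer is 19.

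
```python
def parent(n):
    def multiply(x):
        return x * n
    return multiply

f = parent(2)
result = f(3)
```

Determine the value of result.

Step 1: parent(2) returns multiply closure with n = 2.
Step 2: f(3) computes 3 * 2 = 6.
Step 3: result = 6

The answer is 6.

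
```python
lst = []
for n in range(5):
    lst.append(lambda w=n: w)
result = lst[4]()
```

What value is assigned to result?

Step 1: Default argument w=n captures n's value at each iteration.
Step 2: lst[4] captured w = 4 when n was 4.
Step 3: result = 4

The answer is 4.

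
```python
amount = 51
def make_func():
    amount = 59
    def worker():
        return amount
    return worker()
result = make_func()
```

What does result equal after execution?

Step 1: amount = 51 globally, but make_func() defines amount = 59 locally.
Step 2: worker() looks up amount. Not in local scope, so checks enclosing scope (make_func) and finds amount = 59.
Step 3: result = 59

The answer is 59.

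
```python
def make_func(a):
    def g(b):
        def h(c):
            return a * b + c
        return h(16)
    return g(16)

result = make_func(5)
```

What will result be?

Step 1: a = 5, b = 16, c = 16.
Step 2: h() computes a * b + c = 5 * 16 + 16 = 96.
Step 3: result = 96

The answer is 96.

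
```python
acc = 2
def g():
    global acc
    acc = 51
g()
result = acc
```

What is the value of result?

Step 1: acc = 2 globally.
Step 2: g() declares global acc and sets it to 51.
Step 3: After g(), global acc = 51. result = 51

The answer is 51.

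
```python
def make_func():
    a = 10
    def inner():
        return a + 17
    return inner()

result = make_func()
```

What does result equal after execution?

Step 1: make_func() defines a = 10.
Step 2: inner() reads a = 10 from enclosing scope, returns 10 + 17 = 27.
Step 3: result = 27

The answer is 27.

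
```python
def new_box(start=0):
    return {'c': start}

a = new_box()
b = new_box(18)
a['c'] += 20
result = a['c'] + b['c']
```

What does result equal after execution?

Step 1: new_box() returns a new dict each call (immutable default 0).
Step 2: a = {'c': 0}, b = {'c': 18}.
Step 3: a['c'] += 20 = 20. result = 20 + 18 = 38

The answer is 38.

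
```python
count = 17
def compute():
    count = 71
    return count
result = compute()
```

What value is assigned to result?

Step 1: Global count = 17.
Step 2: compute() creates local count = 71, shadowing the global.
Step 3: Returns local count = 71. result = 71

The answer is 71.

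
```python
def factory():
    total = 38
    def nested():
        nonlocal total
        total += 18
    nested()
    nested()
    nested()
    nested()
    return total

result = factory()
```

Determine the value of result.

Step 1: total starts at 38.
Step 2: nested() is called 4 times, each adding 18.
Step 3: total = 38 + 18 * 4 = 110

The answer is 110.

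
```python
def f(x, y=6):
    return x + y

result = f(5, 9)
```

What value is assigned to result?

Step 1: f(5, 9) overrides default y with 9.
Step 2: Returns 5 + 9 = 14.
Step 3: result = 14

The answer is 14.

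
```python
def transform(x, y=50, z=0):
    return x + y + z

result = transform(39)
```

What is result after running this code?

Step 1: transform(39) uses defaults y = 50, z = 0.
Step 2: Returns 39 + 50 + 0 = 89.
Step 3: result = 89

The answer is 89.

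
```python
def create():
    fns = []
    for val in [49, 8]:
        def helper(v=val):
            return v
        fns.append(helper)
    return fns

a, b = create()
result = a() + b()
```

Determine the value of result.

Step 1: Default argument v=val captures val at each iteration.
Step 2: a() returns 49 (captured at first iteration), b() returns 8 (captured at second).
Step 3: result = 49 + 8 = 57

The answer is 57.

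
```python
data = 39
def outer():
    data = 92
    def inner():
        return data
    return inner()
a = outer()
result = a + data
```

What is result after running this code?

Step 1: outer() has local data = 92. inner() reads from enclosing.
Step 2: outer() returns 92. Global data = 39 unchanged.
Step 3: result = 92 + 39 = 131

The answer is 131.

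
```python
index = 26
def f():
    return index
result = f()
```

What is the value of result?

Step 1: index = 26 is defined in the global scope.
Step 2: f() looks up index. No local index exists, so Python checks the global scope via LEGB rule and finds index = 26.
Step 3: result = 26

The answer is 26.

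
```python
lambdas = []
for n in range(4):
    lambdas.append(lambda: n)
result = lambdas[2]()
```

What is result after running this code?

Step 1: The loop creates 4 lambdas, all referencing the same variable n.
Step 2: After the loop, n = 3 (final value).
Step 3: lambdas[2]() looks up n at call time and finds 3. This is the late binding gotcha. result = 3

The answer is 3.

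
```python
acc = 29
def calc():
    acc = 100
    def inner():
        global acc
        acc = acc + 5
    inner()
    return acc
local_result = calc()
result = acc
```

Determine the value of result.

Step 1: Global acc = 29. calc() creates local acc = 100.
Step 2: inner() declares global acc and adds 5: global acc = 29 + 5 = 34.
Step 3: calc() returns its local acc = 100 (unaffected by inner).
Step 4: result = global acc = 34

The answer is 34.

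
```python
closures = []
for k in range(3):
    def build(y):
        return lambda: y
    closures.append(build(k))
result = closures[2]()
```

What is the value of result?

Step 1: build(k) creates a new scope capturing y = k at call time.
Step 2: closures[2] = build(2), so its lambda captures y = 2.
Step 3: result = 2 (closure factory fixes late binding)

The answer is 2.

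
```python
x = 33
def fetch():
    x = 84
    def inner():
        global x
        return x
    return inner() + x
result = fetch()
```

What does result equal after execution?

Step 1: Global x = 33. fetch() shadows with local x = 84.
Step 2: inner() uses global keyword, so inner() returns global x = 33.
Step 3: fetch() returns 33 + 84 = 117

The answer is 117.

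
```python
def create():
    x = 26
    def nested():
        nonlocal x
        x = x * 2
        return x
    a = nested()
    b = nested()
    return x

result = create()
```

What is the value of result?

Step 1: x starts at 26.
Step 2: First nested(): x = 26 * 2 = 52.
Step 3: Second nested(): x = 52 * 2 = 104.
Step 4: result = 104

The answer is 104.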